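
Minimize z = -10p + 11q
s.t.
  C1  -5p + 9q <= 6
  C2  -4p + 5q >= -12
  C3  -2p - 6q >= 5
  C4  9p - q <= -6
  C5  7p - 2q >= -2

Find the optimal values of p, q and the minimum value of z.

p = -42/41, q = -132/41, minimum z = -1032/41

Extreme points and z = -10p + 11q:
  (-42/41, -132/41) → z = -1032/41
  (-34/27, -92/27) → z = -224/9
  (-10/11, -24/11) → z = -164/11

At the optimal vertex, -4p + 5q = -12 and 9p - q = -6.
Solving simultaneously gives p = -42/41, q = -132/41.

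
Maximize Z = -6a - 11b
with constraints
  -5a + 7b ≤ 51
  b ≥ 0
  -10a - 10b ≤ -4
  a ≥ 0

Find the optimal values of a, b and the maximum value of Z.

a = 2/5, b = 0, maximum Z = -12/5

Corner points and Z = -6a - 11b:
  (0, 51/7) → Z = -561/7
  (2/5, 0) → Z = -12/5
  (0, 2/5) → Z = -22/5
The feasible region is unbounded (it extends along (1, 0), (7, 5)), but Z strictly decreases along every unbounded feasible direction, so there is no improving ray and the maximum is attained at a vertex.

The optimum lies where b = 0 and -10a - 10b = -4.
Solving simultaneously gives a = 2/5, b = 0.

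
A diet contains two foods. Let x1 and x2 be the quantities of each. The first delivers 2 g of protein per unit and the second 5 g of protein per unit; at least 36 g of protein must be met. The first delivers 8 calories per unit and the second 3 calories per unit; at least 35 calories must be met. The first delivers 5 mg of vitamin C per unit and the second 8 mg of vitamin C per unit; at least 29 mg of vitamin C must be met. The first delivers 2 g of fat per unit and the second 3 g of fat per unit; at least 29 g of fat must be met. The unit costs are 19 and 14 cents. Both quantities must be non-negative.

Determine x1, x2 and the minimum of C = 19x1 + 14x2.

x1 = 1, x2 = 9, minimum C = 145

Vertices and C = 19x1 + 14x2:
  (0, 35/3) → C = 490/3
  (18, 0) → C = 342
  (37/4, 7/2) → C = 899/4
  (1, 9) → C = 145
The feasible region is unbounded (it extends along (0, 1), (1, 0)), but C strictly increases along every unbounded feasible direction, so there is no improving ray and the minimum is attained at a vertex.

The optimum lies where 8x1 + 3x2 = 35 and 2x1 + 3x2 = 29.
Solving simultaneously gives x1 = 1, x2 = 9.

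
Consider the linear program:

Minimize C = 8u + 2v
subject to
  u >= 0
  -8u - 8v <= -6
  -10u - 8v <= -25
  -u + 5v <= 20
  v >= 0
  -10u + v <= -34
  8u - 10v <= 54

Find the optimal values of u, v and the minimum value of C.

u = 17/5, v = 0, minimum C = 136/5

Vertices and C = 8u + 2v:
  (190/49, 234/49) → C = 284/7
  (47/3, 107/15) → C = 698/5
  (17/5, 0) → C = 136/5
  (27/4, 0) → C = 54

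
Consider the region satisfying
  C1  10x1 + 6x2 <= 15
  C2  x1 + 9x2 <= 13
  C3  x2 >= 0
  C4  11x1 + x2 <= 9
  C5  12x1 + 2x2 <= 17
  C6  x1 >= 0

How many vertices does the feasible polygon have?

Intersecting each pair of boundary lines and keeping only the points that satisfy every inequality leaves:
  (19/28, 115/84)
  (39/56, 75/56)
  (0, 13/9)
  (9/11, 0)
  (0, 0)

5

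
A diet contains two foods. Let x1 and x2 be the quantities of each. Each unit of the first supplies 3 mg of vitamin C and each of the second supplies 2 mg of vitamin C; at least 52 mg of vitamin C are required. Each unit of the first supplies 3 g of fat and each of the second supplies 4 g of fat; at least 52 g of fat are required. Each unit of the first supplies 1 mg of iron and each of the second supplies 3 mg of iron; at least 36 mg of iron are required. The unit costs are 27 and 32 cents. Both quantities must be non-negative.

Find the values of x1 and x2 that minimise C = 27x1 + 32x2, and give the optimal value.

x1 = 12, x2 = 8, minimum C = 580

Feasible corners and C = 27x1 + 32x2:
  (0, 26) → C = 832
  (36, 0) → C = 972
  (12, 8) → C = 580
The feasible region is unbounded (it extends along (0, 1), (1, 0)), but C strictly increases along every unbounded feasible direction, so there is no improving ray and the minimum is attained at a vertex.

At the optimal vertex, 3x1 + 2x2 = 52 and x1 + 3x2 = 36.
Solving simultaneously gives x1 = 12, x2 = 8.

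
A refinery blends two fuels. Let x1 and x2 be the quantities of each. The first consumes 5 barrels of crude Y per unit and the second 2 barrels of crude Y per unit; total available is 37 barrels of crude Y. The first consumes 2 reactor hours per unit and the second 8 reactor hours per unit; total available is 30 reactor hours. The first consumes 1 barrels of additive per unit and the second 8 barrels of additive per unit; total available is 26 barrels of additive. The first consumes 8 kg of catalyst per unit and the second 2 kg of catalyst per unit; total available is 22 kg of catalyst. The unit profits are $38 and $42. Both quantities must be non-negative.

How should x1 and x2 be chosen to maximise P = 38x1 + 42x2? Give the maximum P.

Extreme points and P = 38x1 + 42x2:
  (0, 0) → P = 0
  (0, 13/4) → P = 273/2
  (11/4, 0) → P = 209/2
  (2, 3) → P = 202

x1 = 2, x2 = 3, maximum P = 202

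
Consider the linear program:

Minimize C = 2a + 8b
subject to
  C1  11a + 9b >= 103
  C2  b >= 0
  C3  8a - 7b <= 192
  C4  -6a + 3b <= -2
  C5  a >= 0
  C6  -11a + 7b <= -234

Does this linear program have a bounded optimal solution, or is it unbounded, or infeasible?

Feasible corners and C = 2a + 8b:
  (24, 0) → C = 48
  (234/11, 0) → C = 468/11
The feasible region has finitely many vertices and no improving ray; the minimum is 468/11 at (234/11, 0).

bounded optimum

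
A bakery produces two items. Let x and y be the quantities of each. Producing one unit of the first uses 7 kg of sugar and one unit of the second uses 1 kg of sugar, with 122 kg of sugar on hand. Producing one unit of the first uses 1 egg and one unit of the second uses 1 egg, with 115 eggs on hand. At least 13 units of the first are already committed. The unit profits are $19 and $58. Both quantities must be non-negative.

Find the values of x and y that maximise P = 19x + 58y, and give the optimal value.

Vertices and P = 19x + 58y:
  (122/7, 0) → P = 2318/7
  (13, 0) → P = 247
  (13, 31) → P = 2045

x = 13, y = 31, maximum P = 2045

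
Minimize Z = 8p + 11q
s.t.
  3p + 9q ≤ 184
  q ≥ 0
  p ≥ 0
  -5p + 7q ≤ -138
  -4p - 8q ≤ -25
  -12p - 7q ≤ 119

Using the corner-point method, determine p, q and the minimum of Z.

Feasible corners and Z = 8p + 11q:
  (184/3, 0) → Z = 1472/3
  (115/3, 23/3) → Z = 391
  (138/5, 0) → Z = 1104/5

At the optimal vertex, q = 0 and -5p + 7q = -138.
Solving simultaneously gives p = 138/5, q = 0.

p = 138/5, q = 0, minimum Z = 1104/5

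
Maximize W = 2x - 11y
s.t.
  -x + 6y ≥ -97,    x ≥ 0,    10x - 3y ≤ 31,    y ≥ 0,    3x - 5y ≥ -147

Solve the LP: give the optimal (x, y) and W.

x = 31/10, y = 0, maximum W = 31/5

Corner points and W = 2x - 11y:
  (0, 0) → W = 0
  (0, 147/5) → W = -1617/5
  (31/10, 0) → W = 31/5
  (596/41, 1563/41) → W = -16001/41

The binding constraints are 10x - 3y = 31 and y = 0.
Solving simultaneously gives x = 31/10, y = 0.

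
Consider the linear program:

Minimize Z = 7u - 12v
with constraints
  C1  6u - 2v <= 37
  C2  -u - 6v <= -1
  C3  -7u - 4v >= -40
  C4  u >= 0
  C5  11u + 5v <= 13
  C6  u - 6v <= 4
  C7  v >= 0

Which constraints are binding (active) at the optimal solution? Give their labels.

C4 and C5

Feasible corners and Z = 7u - 12v:
  (0, 1/6) → Z = -2
  (1, 0) → Z = 7
  (0, 13/5) → Z = -156/5
  (13/11, 0) → Z = 91/11

The minimum is at (0, 13/5). Substituting into each constraint, equality holds for C4 and C5; the remaining constraints have slack.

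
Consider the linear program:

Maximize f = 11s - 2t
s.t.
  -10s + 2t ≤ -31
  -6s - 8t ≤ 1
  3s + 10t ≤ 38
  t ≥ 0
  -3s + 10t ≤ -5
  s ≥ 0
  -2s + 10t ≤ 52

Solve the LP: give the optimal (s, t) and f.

The optimum lies where 3s + 10t = 38 and t = 0.
Solving simultaneously gives s = 38/3, t = 0.

s = 38/3, t = 0, maximum f = 418/3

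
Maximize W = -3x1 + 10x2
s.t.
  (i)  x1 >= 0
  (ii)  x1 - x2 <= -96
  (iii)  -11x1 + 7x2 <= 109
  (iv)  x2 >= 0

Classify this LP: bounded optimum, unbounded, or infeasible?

unbounded

From the feasible point (563/4, 947/4), moving in the direction (1, 1) keeps every constraint satisfied while W increases without bound.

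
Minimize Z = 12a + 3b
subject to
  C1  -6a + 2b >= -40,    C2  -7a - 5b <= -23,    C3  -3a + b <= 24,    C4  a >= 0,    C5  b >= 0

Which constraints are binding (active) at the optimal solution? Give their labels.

C2 and C4

Vertices and Z = 12a + 3b:
  (20/3, 0) → Z = 80
  (0, 23/5) → Z = 69/5
  (23/7, 0) → Z = 276/7
  (0, 24) → Z = 72
The feasible region is unbounded (it extends along (1, 3)), but Z strictly increases along every unbounded feasible direction, so there is no improving ray and the minimum is attained at a vertex.

The minimum is at (0, 23/5). Substituting into each constraint, equality holds for C2 and C4; the remaining constraints have slack.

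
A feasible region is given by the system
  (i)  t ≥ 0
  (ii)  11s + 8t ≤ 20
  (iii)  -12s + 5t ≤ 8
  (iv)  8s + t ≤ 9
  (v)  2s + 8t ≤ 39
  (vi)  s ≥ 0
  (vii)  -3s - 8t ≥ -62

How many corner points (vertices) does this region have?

Pairwise boundary intersections that survive every other constraint:
  (9/8, 0)
  (0, 0)
  (36/151, 328/151)
  (52/53, 61/53)
  (0, 8/5)

5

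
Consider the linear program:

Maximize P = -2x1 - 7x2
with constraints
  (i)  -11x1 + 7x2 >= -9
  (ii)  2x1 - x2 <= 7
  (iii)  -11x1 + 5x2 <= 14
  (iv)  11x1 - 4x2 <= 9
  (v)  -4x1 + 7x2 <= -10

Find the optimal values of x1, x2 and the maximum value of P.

x1 = -13/2, x2 = -23/2, maximum P = 187/2

Extreme points and P = -2x1 - 7x2:
  (-13/2, -23/2) → P = 187/2
  (-1/7, -74/49) → P = 76/7
  (-148/57, -166/57) → P = 486/19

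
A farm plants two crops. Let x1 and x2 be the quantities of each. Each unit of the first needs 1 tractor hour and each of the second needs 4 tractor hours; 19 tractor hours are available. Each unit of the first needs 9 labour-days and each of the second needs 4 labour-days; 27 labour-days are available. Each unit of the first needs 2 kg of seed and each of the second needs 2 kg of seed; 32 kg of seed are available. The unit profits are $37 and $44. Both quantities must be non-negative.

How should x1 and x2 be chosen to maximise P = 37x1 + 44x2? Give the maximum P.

x1 = 1, x2 = 9/2, maximum P = 235

Vertices and P = 37x1 + 44x2:
  (0, 0) → P = 0
  (0, 19/4) → P = 209
  (3, 0) → P = 111
  (1, 9/2) → P = 235

The binding constraints are x1 + 4x2 = 19 and 9x1 + 4x2 = 27.
Solving simultaneously gives x1 = 1, x2 = 9/2.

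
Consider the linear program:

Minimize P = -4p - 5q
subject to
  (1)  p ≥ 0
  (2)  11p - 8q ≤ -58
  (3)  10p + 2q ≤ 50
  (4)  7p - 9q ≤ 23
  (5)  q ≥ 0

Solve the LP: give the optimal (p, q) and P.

p = 0, q = 25, minimum P = -125

Vertices and P = -4p - 5q:
  (0, 29/4) → P = -145/4
  (0, 25) → P = -125
  (142/51, 565/51) → P = -1131/17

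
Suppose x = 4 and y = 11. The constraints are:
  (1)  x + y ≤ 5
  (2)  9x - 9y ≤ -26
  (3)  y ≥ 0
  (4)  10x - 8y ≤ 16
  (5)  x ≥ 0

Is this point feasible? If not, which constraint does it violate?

Constraint (1): x + y = 15, which is not ≤ 5. All other constraints are satisfied.

not feasible — violates (1)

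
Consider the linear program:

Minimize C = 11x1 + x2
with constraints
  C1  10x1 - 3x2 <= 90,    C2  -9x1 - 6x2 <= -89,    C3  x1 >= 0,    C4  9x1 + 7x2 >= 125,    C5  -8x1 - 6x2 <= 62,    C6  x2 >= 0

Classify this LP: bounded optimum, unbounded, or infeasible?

Feasible corners and C = 11x1 + x2:
  (1005/97, 440/97) → C = 11495/97
  (0, 125/7) → C = 125/7
The feasible region has finitely many vertices and no improving ray; the minimum is 125/7 at (0, 125/7).

bounded optimum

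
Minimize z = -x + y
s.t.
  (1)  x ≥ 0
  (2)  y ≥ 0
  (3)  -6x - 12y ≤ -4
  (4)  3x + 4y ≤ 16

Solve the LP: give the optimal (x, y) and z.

x = 16/3, y = 0, minimum z = -16/3

Vertices and z = -x + y:
  (0, 1/3) → z = 1/3
  (0, 4) → z = 4
  (2/3, 0) → z = -2/3
  (16/3, 0) → z = -16/3

At the optimal vertex, y = 0 and 3x + 4y = 16.
Solving simultaneously gives x = 16/3, y = 0.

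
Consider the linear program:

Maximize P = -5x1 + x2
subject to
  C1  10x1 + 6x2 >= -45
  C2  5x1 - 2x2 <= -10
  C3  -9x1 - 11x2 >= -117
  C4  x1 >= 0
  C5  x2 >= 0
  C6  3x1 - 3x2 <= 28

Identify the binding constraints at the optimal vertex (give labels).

C3 and C4

Extreme points and P = -5x1 + x2:
  (124/73, 675/73) → P = 55/73
  (0, 5) → P = 5
  (0, 117/11) → P = 117/11

The maximum is at (0, 117/11). Substituting into each constraint, equality holds for C3 and C4; the remaining constraints have slack.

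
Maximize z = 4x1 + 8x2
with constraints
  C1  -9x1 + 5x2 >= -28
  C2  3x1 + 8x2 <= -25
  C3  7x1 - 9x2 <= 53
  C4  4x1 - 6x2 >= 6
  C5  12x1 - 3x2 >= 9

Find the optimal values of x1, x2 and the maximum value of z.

Feasible corners and z = 4x1 + 8x2:
  (33/29, -103/29) → z = -692/29
  (-13/46, -281/46) → z = -50
  (-1/35, -109/35) → z = -876/35
  (-26/29, -191/29) → z = -1632/29

The binding constraints are -9x1 + 5x2 = -28 and 3x1 + 8x2 = -25.
Solving simultaneously gives x1 = 33/29, x2 = -103/29.

x1 = 33/29, x2 = -103/29, maximum z = -692/29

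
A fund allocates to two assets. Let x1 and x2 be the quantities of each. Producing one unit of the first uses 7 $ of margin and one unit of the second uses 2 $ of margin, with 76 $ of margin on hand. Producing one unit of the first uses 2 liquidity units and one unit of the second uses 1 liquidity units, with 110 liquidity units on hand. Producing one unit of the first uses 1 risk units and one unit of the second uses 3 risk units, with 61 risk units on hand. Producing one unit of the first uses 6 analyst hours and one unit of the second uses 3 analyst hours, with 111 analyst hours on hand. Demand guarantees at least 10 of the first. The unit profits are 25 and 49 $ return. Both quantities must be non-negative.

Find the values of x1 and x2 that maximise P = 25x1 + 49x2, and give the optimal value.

x1 = 10, x2 = 3, maximum P = 397

Extreme points and P = 25x1 + 49x2:
  (76/7, 0) → P = 1900/7
  (10, 0) → P = 250
  (10, 3) → P = 397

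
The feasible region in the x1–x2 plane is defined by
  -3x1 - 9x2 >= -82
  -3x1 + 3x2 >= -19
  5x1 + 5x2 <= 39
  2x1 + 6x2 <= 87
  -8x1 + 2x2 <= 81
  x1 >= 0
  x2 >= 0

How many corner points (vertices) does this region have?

Pairwise boundary intersections that survive every other constraint:
  (106/15, 11/15)
  (19/3, 0)
  (0, 39/5)
  (0, 0)

4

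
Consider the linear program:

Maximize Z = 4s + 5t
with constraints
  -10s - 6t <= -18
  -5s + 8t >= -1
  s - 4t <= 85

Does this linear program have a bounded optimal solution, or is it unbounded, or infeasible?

From the feasible point (15/11, 8/11), moving in the direction (-6, 10) keeps every constraint satisfied while Z increases without bound.

unbounded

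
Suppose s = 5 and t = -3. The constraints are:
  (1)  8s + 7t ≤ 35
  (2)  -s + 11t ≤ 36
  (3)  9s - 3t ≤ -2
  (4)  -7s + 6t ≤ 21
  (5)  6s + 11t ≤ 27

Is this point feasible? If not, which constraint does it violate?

not feasible — violates (3)

Constraint (3): 9s - 3t = 54, which is not ≤ -2. All other constraints are satisfied.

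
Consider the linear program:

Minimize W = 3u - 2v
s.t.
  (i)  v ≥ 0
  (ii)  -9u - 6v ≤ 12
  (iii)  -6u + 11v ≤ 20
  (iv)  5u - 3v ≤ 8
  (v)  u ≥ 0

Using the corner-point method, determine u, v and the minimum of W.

u = 0, v = 20/11, minimum W = -40/11

Corner points and W = 3u - 2v:
  (8/5, 0) → W = 24/5
  (0, 0) → W = 0
  (4, 4) → W = 4
  (0, 20/11) → W = -40/11

The binding constraints are -6u + 11v = 20 and u = 0.
Solving simultaneously gives u = 0, v = 20/11.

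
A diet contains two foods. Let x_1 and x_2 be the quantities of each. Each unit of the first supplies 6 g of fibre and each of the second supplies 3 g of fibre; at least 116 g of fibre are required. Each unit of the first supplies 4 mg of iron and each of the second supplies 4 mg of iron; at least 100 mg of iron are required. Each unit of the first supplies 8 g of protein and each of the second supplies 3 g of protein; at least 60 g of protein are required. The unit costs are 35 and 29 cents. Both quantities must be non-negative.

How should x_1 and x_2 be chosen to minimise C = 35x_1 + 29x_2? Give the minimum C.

Vertices and C = 35x_1 + 29x_2:
  (0, 116/3) → C = 3364/3
  (25, 0) → C = 875
  (41/3, 34/3) → C = 807
The feasible region is unbounded (it extends along (0, 1), (1, 0)), but C strictly increases along every unbounded feasible direction, so there is no improving ray and the minimum is attained at a vertex.

The binding constraints are 6x_1 + 3x_2 = 116 and 4x_1 + 4x_2 = 100.
Solving simultaneously gives x_1 = 41/3, x_2 = 34/3.

x_1 = 41/3, x_2 = 34/3, minimum C = 807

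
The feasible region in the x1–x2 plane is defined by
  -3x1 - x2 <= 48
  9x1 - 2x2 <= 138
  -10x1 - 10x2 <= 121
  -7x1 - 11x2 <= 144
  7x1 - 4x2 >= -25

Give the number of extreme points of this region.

4

Intersecting each pair of boundary lines and keeping only the points that satisfy every inequality leaves:
  (1230/113, -2262/113)
  (301/11, 1191/22)
  (109/40, -593/40)
  (-367/55, -597/110)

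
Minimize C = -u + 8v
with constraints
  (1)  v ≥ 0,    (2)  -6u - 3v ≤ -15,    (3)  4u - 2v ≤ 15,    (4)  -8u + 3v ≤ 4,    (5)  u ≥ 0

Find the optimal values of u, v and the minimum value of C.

u = 15/4, v = 0, minimum C = -15/4

The feasible region is unbounded (it extends along (1, 2), (3, 8)), but C strictly increases along every unbounded feasible direction, so there is no improving ray and the minimum is attained at a vertex.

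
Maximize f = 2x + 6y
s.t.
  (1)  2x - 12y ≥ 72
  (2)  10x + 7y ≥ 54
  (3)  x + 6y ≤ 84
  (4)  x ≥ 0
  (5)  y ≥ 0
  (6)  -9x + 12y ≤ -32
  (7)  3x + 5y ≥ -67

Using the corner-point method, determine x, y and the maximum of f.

x = 84, y = 0, maximum f = 168

Extreme points and f = 2x + 6y:
  (60, 4) → f = 144
  (36, 0) → f = 72
  (84, 0) → f = 168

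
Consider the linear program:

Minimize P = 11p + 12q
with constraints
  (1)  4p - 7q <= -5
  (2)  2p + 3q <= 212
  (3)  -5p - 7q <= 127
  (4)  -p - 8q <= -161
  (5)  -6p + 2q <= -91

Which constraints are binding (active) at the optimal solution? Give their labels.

Corner points and P = 11p + 12q:
  (113/2, 33) → P = 2035/2
  (1087/39, 649/39) → P = 19745/39
  (697/22, 545/11) → P = 20747/22
  (21, 35/2) → P = 441

The minimum is at (21, 35/2). Substituting into each constraint, equality holds for (4) and (5); the remaining constraints have slack.

(4) and (5)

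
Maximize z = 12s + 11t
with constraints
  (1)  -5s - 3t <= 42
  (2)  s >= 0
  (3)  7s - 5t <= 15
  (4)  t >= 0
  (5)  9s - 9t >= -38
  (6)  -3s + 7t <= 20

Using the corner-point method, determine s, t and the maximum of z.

Extreme points and z = 12s + 11t:
  (0, 0) → z = 0
  (0, 20/7) → z = 220/7
  (15/7, 0) → z = 180/7
  (205/34, 185/34) → z = 4495/34

s = 205/34, t = 185/34, maximum z = 4495/34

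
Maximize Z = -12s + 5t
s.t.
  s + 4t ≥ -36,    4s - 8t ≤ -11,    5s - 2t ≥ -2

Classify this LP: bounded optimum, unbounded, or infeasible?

unbounded

From the feasible point (3/16, 47/32), moving in the direction (2, 5) keeps every constraint satisfied while Z increases without bound.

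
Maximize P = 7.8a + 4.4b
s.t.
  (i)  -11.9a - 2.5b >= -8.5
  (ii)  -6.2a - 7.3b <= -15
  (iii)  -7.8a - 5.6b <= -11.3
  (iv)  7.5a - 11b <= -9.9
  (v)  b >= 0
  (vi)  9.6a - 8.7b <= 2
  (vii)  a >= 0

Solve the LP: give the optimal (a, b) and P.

Extreme points and P = 7.8a + 4.4b:
  (2455/7137, 12580/7137) → P = 74501/7137
  (0, 17/5) → P = 374/25
  (0, 150/73) → P = 660/73

The binding constraints are -11.9a - 2.5b = -8.5 and a = 0.
Solving simultaneously gives a = 0, b = 17/5.

a = 0, b = 3.4, maximum P = 14.96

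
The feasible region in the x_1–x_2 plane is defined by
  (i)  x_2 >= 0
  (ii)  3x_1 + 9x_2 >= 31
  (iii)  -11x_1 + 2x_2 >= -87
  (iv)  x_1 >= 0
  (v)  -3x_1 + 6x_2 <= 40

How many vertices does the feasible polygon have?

Intersecting each pair of boundary lines and keeping only the points that satisfy every inequality leaves:
  (169/21, 16/21)
  (0, 31/9)
  (301/30, 701/60)
  (0, 20/3)

4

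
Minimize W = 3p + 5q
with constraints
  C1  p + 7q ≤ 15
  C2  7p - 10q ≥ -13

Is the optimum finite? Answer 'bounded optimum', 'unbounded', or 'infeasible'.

From the feasible point (1, 2), moving in the direction (-10, -7) keeps every constraint satisfied while W decreases without bound.

unbounded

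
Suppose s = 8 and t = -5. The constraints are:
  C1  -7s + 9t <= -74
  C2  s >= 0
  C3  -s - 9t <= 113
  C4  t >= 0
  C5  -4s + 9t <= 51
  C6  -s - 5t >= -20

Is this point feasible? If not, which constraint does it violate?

not feasible — violates C4

Constraint C4: t = -5, which is not ≥ 0. All other constraints are satisfied.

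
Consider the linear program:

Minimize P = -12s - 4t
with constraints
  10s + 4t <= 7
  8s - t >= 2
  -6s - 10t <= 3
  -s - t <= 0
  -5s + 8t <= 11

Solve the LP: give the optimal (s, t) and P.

s = 41/38, t = -18/19, minimum P = -174/19

Corner points and P = -12s - 4t:
  (5/14, 6/7) → P = -54/7
  (41/38, -18/19) → P = -174/19
  (2/9, -2/9) → P = -16/9
  (3/4, -3/4) → P = -6

The binding constraints are 10s + 4t = 7 and -6s - 10t = 3.
Solving simultaneously gives s = 41/38, t = -18/19.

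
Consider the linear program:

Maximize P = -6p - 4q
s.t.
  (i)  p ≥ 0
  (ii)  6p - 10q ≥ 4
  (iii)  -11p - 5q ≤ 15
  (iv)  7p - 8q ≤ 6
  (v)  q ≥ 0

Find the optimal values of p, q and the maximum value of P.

p = 2/3, q = 0, maximum P = -4

Vertices and P = -6p - 4q:
  (14/11, 4/11) → P = -100/11
  (2/3, 0) → P = -4
  (6/7, 0) → P = -36/7

The optimum lies where 6p - 10q = 4 and q = 0.
Solving simultaneously gives p = 2/3, q = 0.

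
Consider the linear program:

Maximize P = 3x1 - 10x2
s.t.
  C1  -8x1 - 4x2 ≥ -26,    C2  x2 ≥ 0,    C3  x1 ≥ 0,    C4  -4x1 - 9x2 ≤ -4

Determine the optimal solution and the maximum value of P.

Vertices and P = 3x1 - 10x2:
  (13/4, 0) → P = 39/4
  (0, 13/2) → P = -65
  (1, 0) → P = 3
  (0, 4/9) → P = -40/9

The optimum lies where -8x1 - 4x2 = -26 and x2 = 0.
Solving simultaneously gives x1 = 13/4, x2 = 0.

x1 = 13/4, x2 = 0, maximum P = 39/4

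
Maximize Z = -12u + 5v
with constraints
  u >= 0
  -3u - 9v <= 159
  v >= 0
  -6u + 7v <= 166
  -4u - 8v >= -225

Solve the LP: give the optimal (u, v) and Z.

Extreme points and Z = -12u + 5v:
  (0, 0) → Z = 0
  (0, 166/7) → Z = 830/7
  (225/4, 0) → Z = -675
  (13/4, 53/2) → Z = 187/2

At the optimal vertex, u = 0 and -6u + 7v = 166.
Solving simultaneously gives u = 0, v = 166/7.

u = 0, v = 166/7, maximum Z = 830/7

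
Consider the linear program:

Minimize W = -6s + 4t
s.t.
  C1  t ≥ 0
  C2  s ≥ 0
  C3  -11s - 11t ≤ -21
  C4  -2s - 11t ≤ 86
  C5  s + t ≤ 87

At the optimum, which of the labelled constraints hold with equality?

C1 and C5

Feasible corners and W = -6s + 4t:
  (21/11, 0) → W = -126/11
  (87, 0) → W = -522
  (0, 21/11) → W = 84/11
  (0, 87) → W = 348

The minimum is at (87, 0). Substituting into each constraint, equality holds for C1 and C5; the remaining constraints have slack.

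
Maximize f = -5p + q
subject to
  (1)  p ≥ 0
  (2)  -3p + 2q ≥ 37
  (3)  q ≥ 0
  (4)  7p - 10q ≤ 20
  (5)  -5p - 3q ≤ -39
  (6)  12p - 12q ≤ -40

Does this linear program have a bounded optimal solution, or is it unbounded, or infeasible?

unbounded

From the feasible point (0, 37/2), moving in the direction (0, 1) keeps every constraint satisfied while f increases without bound.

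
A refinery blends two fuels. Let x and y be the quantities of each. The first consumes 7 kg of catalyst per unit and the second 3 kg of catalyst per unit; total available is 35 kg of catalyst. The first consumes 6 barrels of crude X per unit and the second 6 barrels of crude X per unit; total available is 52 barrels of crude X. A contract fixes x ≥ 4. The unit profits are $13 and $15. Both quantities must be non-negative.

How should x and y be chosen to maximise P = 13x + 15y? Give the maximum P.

x = 4, y = 7/3, maximum P = 87

Corner points and P = 13x + 15y:
  (5, 0) → P = 65
  (4, 0) → P = 52
  (4, 7/3) → P = 87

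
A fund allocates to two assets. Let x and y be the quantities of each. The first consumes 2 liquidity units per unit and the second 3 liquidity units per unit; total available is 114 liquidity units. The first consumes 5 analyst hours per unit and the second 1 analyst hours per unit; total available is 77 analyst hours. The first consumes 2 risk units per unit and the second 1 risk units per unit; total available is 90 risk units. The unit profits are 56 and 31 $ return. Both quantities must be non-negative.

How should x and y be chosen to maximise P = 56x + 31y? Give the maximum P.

At the optimal vertex, 2x + 3y = 114 and 5x + y = 77.
Solving simultaneously gives x = 9, y = 32.

x = 9, y = 32, maximum P = 1496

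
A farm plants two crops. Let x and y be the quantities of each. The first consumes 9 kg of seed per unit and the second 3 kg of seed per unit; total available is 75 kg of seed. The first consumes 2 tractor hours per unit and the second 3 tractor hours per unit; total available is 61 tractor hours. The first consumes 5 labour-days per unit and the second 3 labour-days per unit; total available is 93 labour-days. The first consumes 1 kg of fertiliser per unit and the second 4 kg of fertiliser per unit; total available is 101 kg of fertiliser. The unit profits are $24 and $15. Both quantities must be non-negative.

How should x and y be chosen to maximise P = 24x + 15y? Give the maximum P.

Feasible corners and P = 24x + 15y:
  (0, 0) → P = 0
  (0, 61/3) → P = 305
  (25/3, 0) → P = 200
  (2, 19) → P = 333

The binding constraints are 9x + 3y = 75 and 2x + 3y = 61.
Solving simultaneously gives x = 2, y = 19.

x = 2, y = 19, maximum P = 333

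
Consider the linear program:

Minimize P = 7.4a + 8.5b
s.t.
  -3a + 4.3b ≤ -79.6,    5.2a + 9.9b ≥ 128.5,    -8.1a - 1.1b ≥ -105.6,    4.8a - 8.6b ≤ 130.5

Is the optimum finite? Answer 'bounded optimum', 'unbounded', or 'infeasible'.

The boundaries -3a + 4.3b = -79.6 and 5.2a + 9.9b = 128.5 meet at (134059/5206, -1421/2603), but that point violates -8.1a - 1.1b ≥ -105.6. Every candidate vertex is excluded by some other constraint, so the feasible region is empty.

infeasible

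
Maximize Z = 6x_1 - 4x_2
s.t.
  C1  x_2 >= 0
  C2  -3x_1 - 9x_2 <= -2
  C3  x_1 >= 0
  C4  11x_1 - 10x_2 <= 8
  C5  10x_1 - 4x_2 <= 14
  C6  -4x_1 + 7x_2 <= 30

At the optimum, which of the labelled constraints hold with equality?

C4 and C5

Vertices and Z = 6x_1 - 4x_2:
  (2/3, 0) → Z = 4
  (8/11, 0) → Z = 48/11
  (0, 2/9) → Z = -8/9
  (0, 30/7) → Z = -120/7
  (27/14, 37/28) → Z = 44/7
  (109/27, 178/27) → Z = -58/27

The maximum is at (27/14, 37/28). Substituting into each constraint, equality holds for C4 and C5; the remaining constraints have slack.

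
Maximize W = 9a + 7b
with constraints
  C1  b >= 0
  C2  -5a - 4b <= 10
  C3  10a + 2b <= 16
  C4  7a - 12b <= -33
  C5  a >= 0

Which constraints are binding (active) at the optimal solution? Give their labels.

C3 and C5

Corner points and W = 9a + 7b:
  (63/67, 221/67) → W = 2114/67
  (0, 8) → W = 56
  (0, 11/4) → W = 77/4

The maximum is at (0, 8). Substituting into each constraint, equality holds for C3 and C5; the remaining constraints have slack.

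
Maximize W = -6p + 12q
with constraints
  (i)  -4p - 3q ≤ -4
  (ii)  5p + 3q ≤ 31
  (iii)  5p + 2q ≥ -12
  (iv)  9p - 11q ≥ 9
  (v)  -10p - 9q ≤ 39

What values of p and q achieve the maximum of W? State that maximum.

Feasible corners and W = -6p + 12q:
  (1, 0) → W = -6
  (51/2, -98/3) → W = -545
  (184/41, 117/41) → W = 300/41
  (132/5, -101/3) → W = -2812/5

p = 184/41, q = 117/41, maximum W = 300/41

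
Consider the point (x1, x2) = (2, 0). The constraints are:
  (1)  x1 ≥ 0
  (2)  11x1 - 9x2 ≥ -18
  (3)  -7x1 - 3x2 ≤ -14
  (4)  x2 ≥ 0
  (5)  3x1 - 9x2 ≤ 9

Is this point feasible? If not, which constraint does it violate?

(1): 2 ≥ 0 ✓
(2): 22 ≥ -18 ✓
(3): -14 ≤ -14 ✓
(4): 0 ≥ 0 ✓
(5): 6 ≤ 9 ✓

feasible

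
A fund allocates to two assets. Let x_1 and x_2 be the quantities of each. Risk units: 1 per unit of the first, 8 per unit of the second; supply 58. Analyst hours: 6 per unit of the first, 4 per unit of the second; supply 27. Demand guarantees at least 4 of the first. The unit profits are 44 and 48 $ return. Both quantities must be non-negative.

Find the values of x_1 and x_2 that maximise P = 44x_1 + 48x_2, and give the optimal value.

Corner points and P = 44x_1 + 48x_2:
  (9/2, 0) → P = 198
  (4, 0) → P = 176
  (4, 3/4) → P = 212

x_1 = 4, x_2 = 3/4, maximum P = 212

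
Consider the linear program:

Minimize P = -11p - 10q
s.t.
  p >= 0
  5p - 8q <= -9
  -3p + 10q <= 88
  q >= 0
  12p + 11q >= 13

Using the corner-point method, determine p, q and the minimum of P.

Vertices and P = -11p - 10q:
  (0, 44/5) → P = -88
  (0, 13/11) → P = -130/11
  (307/13, 413/26) → P = -5442/13
  (5/151, 173/151) → P = -1785/151

At the optimal vertex, 5p - 8q = -9 and -3p + 10q = 88.
Solving simultaneously gives p = 307/13, q = 413/26.

p = 307/13, q = 413/26, minimum P = -5442/13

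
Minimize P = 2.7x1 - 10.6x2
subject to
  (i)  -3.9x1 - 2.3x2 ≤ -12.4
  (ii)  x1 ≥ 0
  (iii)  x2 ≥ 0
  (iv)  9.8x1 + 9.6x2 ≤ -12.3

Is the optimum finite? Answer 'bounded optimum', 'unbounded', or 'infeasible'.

The boundaries -3.9x1 - 2.3x2 = -12.4 and x1 = 0 meet at (0, 124/23), but that point violates 9.8x1 + 9.6x2 ≤ -12.3. Every candidate vertex is excluded by some other constraint, so the feasible region is empty.

infeasible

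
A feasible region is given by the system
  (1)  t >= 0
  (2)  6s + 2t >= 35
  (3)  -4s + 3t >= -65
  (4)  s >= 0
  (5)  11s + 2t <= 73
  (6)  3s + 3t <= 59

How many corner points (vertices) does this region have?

The feasible vertices (each the meet of two boundaries and inside every other half-plane) are:
  (35/6, 0)
  (73/11, 0)
  (0, 35/2)
  (0, 59/3)
  (101/27, 430/27)

5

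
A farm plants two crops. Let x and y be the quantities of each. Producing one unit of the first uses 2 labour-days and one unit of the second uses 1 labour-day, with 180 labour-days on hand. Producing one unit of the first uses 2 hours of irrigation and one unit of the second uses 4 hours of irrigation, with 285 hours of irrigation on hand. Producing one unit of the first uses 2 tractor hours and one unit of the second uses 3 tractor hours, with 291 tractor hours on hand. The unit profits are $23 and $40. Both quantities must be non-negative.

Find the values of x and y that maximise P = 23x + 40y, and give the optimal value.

x = 145/2, y = 35, maximum P = 6135/2

Feasible corners and P = 23x + 40y:
  (0, 0) → P = 0
  (0, 285/4) → P = 2850
  (90, 0) → P = 2070
  (145/2, 35) → P = 6135/2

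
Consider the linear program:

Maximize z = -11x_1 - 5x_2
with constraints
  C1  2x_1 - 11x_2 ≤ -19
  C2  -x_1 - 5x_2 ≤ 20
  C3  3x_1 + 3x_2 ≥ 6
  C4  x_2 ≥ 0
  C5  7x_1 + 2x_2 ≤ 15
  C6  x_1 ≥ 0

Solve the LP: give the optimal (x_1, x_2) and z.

Vertices and z = -11x_1 - 5x_2:
  (3/13, 23/13) → z = -148/13
  (127/81, 163/81) → z = -2212/81
  (0, 2) → z = -10
  (0, 15/2) → z = -75/2

The binding constraints are 3x_1 + 3x_2 = 6 and x_1 = 0.
Solving simultaneously gives x_1 = 0, x_2 = 2.

x_1 = 0, x_2 = 2, maximum z = -10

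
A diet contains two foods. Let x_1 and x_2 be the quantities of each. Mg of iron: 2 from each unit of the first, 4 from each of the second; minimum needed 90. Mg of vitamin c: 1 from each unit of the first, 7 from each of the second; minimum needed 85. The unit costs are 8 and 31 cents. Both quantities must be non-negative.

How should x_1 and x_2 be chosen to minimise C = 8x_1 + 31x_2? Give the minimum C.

x_1 = 29, x_2 = 8, minimum C = 480

Corner points and C = 8x_1 + 31x_2:
  (0, 45/2) → C = 1395/2
  (85, 0) → C = 680
  (29, 8) → C = 480
The feasible region is unbounded (it extends along (0, 1), (1, 0)), but C strictly increases along every unbounded feasible direction, so there is no improving ray and the minimum is attained at a vertex.

The binding constraints are 2x_1 + 4x_2 = 90 and x_1 + 7x_2 = 85.
Solving simultaneously gives x_1 = 29, x_2 = 8.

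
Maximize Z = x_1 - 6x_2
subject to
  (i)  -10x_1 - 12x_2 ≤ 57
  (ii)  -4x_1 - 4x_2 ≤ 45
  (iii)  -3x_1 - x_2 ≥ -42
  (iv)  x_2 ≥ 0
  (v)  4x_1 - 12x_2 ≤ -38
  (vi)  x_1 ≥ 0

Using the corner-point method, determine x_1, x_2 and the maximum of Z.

x_1 = 0, x_2 = 19/6, maximum Z = -19

Vertices and Z = x_1 - 6x_2:
  (233/20, 141/20) → Z = -613/20
  (0, 42) → Z = -252
  (0, 19/6) → Z = -19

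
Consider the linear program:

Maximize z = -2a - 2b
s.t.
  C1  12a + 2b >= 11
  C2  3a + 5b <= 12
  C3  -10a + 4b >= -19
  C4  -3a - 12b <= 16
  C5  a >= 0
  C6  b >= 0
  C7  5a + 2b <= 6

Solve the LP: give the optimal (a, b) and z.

a = 11/12, b = 0, maximum z = -11/6

Extreme points and z = -2a - 2b:
  (11/12, 0) → z = -11/6
  (5/7, 17/14) → z = -27/7
  (6/5, 0) → z = -12/5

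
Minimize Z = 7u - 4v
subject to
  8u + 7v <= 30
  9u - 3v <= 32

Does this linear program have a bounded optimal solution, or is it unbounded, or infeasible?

unbounded

From the feasible point (314/87, 14/87), moving in the direction (-7, 8) keeps every constraint satisfied while Z decreases without bound.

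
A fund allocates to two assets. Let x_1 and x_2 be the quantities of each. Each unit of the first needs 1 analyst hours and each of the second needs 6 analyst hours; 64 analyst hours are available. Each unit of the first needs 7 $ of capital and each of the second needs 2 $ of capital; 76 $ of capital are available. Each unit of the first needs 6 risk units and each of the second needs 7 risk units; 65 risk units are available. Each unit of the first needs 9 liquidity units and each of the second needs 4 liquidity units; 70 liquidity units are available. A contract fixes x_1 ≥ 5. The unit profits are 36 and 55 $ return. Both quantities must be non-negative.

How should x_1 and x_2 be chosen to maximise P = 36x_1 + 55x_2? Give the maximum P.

x_1 = 5, x_2 = 5, maximum P = 455

Corner points and P = 36x_1 + 55x_2:
  (70/9, 0) → P = 280
  (5, 0) → P = 180
  (230/39, 55/13) → P = 445
  (5, 5) → P = 455

At the optimal vertex, 6x_1 + 7x_2 = 65 and x_1 = 5.
Solving simultaneously gives x_1 = 5, x_2 = 5.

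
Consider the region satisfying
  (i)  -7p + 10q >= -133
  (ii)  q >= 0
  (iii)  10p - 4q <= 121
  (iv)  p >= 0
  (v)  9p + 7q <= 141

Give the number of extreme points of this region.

4

Intersecting each pair of boundary lines and keeping only the points that satisfy every inequality leaves:
  (121/10, 0)
  (0, 0)
  (1411/106, 321/106)
  (0, 141/7)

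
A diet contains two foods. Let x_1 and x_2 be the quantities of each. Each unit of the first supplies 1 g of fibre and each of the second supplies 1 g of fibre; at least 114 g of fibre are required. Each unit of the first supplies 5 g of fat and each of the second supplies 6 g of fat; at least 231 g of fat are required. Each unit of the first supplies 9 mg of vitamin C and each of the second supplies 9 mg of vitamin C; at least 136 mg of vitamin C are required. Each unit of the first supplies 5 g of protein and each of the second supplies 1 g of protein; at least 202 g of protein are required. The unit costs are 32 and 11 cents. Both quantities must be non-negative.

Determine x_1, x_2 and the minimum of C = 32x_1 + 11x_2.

The feasible region is unbounded (it extends along (0, 1), (1, 0)), but C strictly increases along every unbounded feasible direction, so there is no improving ray and the minimum is attained at a vertex.

x_1 = 22, x_2 = 92, minimum C = 1716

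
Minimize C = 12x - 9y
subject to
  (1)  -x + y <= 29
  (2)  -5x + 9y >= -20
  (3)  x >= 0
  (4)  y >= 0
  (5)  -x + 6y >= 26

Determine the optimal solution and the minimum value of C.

Feasible corners and C = 12x - 9y:
  (0, 29) → C = -261
  (118/7, 50/7) → C = 138
  (0, 13/3) → C = -39
The feasible region is unbounded (it extends along (1, 1), (9, 5)), but C strictly increases along every unbounded feasible direction, so there is no improving ray and the minimum is attained at a vertex.

The binding constraints are -x + y = 29 and x = 0.
Solving simultaneously gives x = 0, y = 29.

x = 0, y = 29, minimum C = -261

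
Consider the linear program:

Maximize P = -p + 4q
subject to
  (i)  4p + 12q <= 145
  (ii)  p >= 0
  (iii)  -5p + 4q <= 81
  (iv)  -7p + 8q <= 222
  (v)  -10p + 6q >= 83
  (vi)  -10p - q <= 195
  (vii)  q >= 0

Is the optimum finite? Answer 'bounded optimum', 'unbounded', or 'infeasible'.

The boundaries 4p + 12q = 145 and p = 0 meet at (0, 145/12), but that point violates -10p + 6q ≥ 83. Every candidate vertex is excluded by some other constraint, so the feasible region is empty.

infeasible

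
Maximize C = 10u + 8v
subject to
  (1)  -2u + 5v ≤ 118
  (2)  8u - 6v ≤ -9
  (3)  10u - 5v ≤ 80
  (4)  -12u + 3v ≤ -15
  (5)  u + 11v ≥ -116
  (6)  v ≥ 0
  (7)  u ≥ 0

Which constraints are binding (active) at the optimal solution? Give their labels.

(1) and (2)

Corner points and C = 10u + 8v:
  (663/28, 463/14) → C = 7019/14
  (143/18, 241/9) → C = 881/3
  (39/16, 19/4) → C = 499/8

The maximum is at (663/28, 463/14). Substituting into each constraint, equality holds for (1) and (2); the remaining constraints have slack.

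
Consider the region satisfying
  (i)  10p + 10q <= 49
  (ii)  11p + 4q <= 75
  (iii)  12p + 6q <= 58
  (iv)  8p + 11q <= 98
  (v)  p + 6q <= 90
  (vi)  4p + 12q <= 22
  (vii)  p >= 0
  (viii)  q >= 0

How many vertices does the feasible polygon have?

The feasible vertices (each the meet of two boundaries and inside every other half-plane) are:
  (143/30, 2/15)
  (23/5, 3/10)
  (29/6, 0)
  (0, 11/6)
  (0, 0)

5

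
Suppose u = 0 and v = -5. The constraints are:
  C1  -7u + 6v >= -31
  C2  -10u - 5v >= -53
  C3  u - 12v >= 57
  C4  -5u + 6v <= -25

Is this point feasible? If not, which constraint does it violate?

feasible

C1: -30 ≥ -31 ✓
C2: 25 ≥ -53 ✓
C3: 60 ≥ 57 ✓
C4: -30 ≤ -25 ✓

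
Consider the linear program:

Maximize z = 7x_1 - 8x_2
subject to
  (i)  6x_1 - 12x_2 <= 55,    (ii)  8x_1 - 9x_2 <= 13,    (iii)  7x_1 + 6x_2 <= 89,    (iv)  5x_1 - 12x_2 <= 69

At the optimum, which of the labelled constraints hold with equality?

(i) and (ii)

Feasible corners and z = 7x_1 - 8x_2:
  (-113/14, -181/21) → z = 523/42
  (-14, -139/12) → z = -16/3
  (293/37, 207/37) → z = 395/37
The feasible region is unbounded (it extends along (-6, 7), (-12, -5)), but z strictly decreases along every unbounded feasible direction, so there is no improving ray and the maximum is attained at a vertex.

The maximum is at (-113/14, -181/21). Substituting into each constraint, equality holds for (i) and (ii); the remaining constraints have slack.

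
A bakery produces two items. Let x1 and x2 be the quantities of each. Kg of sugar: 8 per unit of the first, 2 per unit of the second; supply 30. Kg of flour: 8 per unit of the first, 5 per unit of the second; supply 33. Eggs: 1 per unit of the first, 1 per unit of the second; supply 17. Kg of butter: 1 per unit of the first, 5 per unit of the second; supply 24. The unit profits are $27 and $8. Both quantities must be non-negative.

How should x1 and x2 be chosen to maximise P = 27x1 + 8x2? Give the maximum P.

x1 = 7/2, x2 = 1, maximum P = 205/2

Feasible corners and P = 27x1 + 8x2:
  (0, 0) → P = 0
  (0, 24/5) → P = 192/5
  (15/4, 0) → P = 405/4
  (7/2, 1) → P = 205/2
  (9/7, 159/35) → P = 2487/35

The optimum lies where 8x1 + 2x2 = 30 and 8x1 + 5x2 = 33.
Solving simultaneously gives x1 = 7/2, x2 = 1.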